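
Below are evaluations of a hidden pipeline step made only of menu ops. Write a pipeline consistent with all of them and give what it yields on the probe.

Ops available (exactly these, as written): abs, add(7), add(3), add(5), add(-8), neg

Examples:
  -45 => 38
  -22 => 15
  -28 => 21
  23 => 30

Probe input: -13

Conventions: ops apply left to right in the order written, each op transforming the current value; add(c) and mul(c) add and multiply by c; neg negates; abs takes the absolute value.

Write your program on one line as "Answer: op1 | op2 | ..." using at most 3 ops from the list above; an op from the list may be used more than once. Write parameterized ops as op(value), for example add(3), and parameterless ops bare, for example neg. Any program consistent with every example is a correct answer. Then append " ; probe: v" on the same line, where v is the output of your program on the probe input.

add(7) | abs ; probe: 6

Check, running the answer program on each example:
  -45 -> -38 -> 38
  -22 -> -15 -> 15
  -28 -> -21 -> 21
  23 -> 30 -> 30
  probe: -13 -> -6 -> 6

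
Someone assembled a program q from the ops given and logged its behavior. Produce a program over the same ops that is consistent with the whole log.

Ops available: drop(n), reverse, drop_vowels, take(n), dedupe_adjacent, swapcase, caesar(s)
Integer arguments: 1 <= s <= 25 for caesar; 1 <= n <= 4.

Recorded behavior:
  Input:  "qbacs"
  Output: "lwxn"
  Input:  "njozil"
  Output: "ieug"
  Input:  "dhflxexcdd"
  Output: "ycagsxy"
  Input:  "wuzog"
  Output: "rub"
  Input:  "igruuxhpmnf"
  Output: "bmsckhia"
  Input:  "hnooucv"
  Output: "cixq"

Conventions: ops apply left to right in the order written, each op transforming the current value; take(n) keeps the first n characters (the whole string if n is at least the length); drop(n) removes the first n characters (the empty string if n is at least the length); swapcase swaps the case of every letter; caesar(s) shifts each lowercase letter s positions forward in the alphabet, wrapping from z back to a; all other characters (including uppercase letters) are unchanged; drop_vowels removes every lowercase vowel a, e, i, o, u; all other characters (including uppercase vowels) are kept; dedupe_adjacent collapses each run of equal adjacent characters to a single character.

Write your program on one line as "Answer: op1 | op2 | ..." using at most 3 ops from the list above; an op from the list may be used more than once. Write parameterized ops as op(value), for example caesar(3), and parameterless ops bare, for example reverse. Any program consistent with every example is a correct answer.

drop_vowels | dedupe_adjacent | caesar(21)

Check, running the answer program on each example:
  "qbacs" -> "qbcs" -> "qbcs" -> "lwxn"
  "njozil" -> "njzl" -> "njzl" -> "ieug"
  "dhflxexcdd" -> "dhflxxcdd" -> "dhflxcd" -> "ycagsxy"
  "wuzog" -> "wzg" -> "wzg" -> "rub"
  "igruuxhpmnf" -> "grxhpmnf" -> "grxhpmnf" -> "bmsckhia"
  "hnooucv" -> "hncv" -> "hncv" -> "cixq"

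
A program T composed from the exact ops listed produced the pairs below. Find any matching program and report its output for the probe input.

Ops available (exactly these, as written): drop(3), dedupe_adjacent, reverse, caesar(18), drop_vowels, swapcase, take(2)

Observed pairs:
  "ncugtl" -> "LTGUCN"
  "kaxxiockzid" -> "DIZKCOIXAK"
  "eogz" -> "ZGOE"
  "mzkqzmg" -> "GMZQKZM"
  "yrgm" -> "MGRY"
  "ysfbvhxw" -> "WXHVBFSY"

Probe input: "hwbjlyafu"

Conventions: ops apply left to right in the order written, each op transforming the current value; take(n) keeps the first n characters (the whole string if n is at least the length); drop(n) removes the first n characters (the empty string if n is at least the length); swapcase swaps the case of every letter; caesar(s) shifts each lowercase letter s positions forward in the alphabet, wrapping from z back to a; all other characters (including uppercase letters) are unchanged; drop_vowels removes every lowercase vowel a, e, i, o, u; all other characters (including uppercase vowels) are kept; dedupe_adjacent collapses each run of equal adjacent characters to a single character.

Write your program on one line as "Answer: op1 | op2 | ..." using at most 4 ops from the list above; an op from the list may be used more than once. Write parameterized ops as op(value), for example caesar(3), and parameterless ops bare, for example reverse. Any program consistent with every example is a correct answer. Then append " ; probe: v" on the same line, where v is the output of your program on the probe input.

dedupe_adjacent | swapcase | reverse ; probe: "UFAYLJBWH"

Check, running the answer program on each example:
  "ncugtl" -> "ncugtl" -> "NCUGTL" -> "LTGUCN"
  "kaxxiockzid" -> "kaxiockzid" -> "KAXIOCKZID" -> "DIZKCOIXAK"
  "eogz" -> "eogz" -> "EOGZ" -> "ZGOE"
  "mzkqzmg" -> "mzkqzmg" -> "MZKQZMG" -> "GMZQKZM"
  "yrgm" -> "yrgm" -> "YRGM" -> "MGRY"
  "ysfbvhxw" -> "ysfbvhxw" -> "YSFBVHXW" -> "WXHVBFSY"
  probe: "hwbjlyafu" -> "hwbjlyafu" -> "HWBJLYAFU" -> "UFAYLJBWH"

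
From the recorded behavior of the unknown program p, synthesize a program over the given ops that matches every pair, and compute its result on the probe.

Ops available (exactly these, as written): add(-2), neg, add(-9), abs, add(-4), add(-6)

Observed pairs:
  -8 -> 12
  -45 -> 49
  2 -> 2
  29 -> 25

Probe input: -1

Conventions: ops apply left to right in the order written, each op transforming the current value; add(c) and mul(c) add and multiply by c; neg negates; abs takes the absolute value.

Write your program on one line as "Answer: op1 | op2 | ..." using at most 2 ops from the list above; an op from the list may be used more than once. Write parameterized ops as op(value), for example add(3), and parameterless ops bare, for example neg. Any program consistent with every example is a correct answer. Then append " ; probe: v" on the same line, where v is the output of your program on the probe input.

add(-4) | abs ; probe: 5

Check, running the answer program on each example:
  -8 -> -12 -> 12
  -45 -> -49 -> 49
  2 -> -2 -> 2
  29 -> 25 -> 25
  probe: -1 -> -5 -> 5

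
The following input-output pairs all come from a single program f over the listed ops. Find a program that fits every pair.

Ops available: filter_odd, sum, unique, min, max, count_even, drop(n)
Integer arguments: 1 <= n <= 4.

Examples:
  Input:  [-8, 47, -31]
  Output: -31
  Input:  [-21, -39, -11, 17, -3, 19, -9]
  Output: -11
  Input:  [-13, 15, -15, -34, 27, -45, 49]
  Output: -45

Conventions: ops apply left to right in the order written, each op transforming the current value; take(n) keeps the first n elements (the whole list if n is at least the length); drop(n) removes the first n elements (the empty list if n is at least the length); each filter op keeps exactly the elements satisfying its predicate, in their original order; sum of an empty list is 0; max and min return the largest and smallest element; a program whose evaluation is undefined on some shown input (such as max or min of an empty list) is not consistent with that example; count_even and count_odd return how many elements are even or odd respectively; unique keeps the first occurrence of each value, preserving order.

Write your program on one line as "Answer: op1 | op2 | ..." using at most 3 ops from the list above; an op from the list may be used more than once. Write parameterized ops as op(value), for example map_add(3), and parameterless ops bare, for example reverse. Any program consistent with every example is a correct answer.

drop(2) | min

Check, running the answer program on each example:
  [-8, 47, -31] -> [-31] -> -31
  [-21, -39, -11, 17, -3, 19, -9] -> [-11, 17, -3, 19, -9] -> -11
  [-13, 15, -15, -34, 27, -45, 49] -> [-15, -34, 27, -45, 49] -> -45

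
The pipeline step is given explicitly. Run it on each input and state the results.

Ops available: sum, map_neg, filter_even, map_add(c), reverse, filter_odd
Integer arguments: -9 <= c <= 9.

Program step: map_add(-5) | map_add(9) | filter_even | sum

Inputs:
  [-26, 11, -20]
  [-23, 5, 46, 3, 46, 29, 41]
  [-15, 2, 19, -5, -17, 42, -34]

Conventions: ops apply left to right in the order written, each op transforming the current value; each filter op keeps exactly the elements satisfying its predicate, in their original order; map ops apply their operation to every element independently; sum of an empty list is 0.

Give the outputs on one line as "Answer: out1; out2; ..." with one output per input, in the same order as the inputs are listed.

-38; 100; 22

Execution, op by op:
  [-26, 11, -20] -> [-31, 6, -25] -> [-22, 15, -16] -> [-22, -16] -> -38
  [-23, 5, 46, 3, 46, 29, 41] -> [-28, 0, 41, -2, 41, 24, 36] -> [-19, 9, 50, 7, 50, 33, 45] -> [50, 50] -> 100
  [-15, 2, 19, -5, -17, 42, -34] -> [-20, -3, 14, -10, -22, 37, -39] -> [-11, 6, 23, -1, -13, 46, -30] -> [6, 46, -30] -> 22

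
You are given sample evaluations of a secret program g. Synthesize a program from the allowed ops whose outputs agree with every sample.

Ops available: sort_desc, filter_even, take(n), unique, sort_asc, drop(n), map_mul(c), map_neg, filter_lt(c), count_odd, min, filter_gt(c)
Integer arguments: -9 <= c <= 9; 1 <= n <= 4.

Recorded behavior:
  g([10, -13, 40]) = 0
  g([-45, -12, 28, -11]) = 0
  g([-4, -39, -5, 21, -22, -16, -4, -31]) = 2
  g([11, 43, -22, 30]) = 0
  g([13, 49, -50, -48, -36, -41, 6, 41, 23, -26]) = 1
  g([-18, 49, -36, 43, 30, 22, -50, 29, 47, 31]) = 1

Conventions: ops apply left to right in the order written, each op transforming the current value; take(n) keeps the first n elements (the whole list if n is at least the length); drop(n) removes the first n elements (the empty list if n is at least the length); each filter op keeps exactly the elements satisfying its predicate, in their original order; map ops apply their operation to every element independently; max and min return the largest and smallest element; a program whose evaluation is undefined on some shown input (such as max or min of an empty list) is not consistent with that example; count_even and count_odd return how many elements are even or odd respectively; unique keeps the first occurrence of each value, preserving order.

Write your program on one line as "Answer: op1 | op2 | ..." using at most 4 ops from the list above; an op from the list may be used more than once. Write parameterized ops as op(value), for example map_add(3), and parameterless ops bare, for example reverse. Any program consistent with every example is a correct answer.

sort_desc | drop(4) | map_neg | count_odd

Check, running the answer program on each example:
  [10, -13, 40] -> [40, 10, -13] -> [] -> [] -> 0
  [-45, -12, 28, -11] -> [28, -11, -12, -45] -> [] -> [] -> 0
  [-4, -39, -5, 21, -22, -16, -4, -31] -> [21, -4, -4, -5, -16, -22, -31, -39] -> [-16, -22, -31, -39] -> [16, 22, 31, 39] -> 2
  [11, 43, -22, 30] -> [43, 30, 11, -22] -> [] -> [] -> 0
  [13, 49, -50, -48, -36, -41, 6, 41, 23, -26] -> [49, 41, 23, 13, 6, -26, -36, -41, -48, -50] -> [6, -26, -36, -41, -48, -50] -> [-6, 26, 36, 41, 48, 50] -> 1
  [-18, 49, -36, 43, 30, 22, -50, 29, 47, 31] -> [49, 47, 43, 31, 30, 29, 22, -18, -36, -50] -> [30, 29, 22, -18, -36, -50] -> [-30, -29, -22, 18, 36, 50] -> 1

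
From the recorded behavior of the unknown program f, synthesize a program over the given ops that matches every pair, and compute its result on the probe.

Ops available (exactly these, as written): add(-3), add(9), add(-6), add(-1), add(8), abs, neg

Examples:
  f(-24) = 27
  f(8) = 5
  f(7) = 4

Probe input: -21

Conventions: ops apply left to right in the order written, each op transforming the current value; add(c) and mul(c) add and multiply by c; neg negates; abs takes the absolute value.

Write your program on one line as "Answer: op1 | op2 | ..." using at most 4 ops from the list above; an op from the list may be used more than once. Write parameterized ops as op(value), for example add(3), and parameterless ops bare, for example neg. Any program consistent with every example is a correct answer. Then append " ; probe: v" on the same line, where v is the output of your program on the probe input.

add(-3) | neg | abs ; probe: 24

Check, running the answer program on each example:
  -24 -> -27 -> 27 -> 27
  8 -> 5 -> -5 -> 5
  7 -> 4 -> -4 -> 4
  probe: -21 -> -24 -> 24 -> 24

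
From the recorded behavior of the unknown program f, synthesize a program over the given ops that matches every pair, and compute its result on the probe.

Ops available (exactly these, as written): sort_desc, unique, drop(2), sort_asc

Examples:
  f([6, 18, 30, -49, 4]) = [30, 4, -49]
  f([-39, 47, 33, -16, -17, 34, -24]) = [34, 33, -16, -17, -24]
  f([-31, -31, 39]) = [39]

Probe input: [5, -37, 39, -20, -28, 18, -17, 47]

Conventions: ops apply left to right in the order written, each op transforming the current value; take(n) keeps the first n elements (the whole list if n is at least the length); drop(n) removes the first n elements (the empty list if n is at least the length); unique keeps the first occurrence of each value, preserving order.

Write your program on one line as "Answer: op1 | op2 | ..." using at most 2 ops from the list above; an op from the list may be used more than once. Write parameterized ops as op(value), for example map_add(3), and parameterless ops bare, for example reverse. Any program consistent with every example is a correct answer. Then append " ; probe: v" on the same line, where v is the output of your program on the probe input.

drop(2) | sort_desc ; probe: [47, 39, 18, -17, -20, -28]

Check, running the answer program on each example:
  [6, 18, 30, -49, 4] -> [30, -49, 4] -> [30, 4, -49]
  [-39, 47, 33, -16, -17, 34, -24] -> [33, -16, -17, 34, -24] -> [34, 33, -16, -17, -24]
  [-31, -31, 39] -> [39] -> [39]
  probe: [5, -37, 39, -20, -28, 18, -17, 47] -> [39, -20, -28, 18, -17, 47] -> [47, 39, 18, -17, -20, -28]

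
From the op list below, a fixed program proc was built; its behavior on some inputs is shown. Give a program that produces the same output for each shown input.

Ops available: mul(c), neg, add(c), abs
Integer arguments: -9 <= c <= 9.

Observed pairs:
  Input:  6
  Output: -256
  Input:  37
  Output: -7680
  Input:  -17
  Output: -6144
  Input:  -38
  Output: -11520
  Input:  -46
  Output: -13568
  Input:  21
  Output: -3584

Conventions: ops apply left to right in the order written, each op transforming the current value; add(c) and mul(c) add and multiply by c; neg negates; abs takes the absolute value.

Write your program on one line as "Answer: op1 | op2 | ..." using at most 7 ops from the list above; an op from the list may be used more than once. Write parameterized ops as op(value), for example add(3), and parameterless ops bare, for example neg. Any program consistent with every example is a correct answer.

add(-4) | add(-3) | abs | mul(8) | mul(-4) | mul(8)

Check, running the answer program on each example:
  6 -> 2 -> -1 -> 1 -> 8 -> -32 -> -256
  37 -> 33 -> 30 -> 30 -> 240 -> -960 -> -7680
  -17 -> -21 -> -24 -> 24 -> 192 -> -768 -> -6144
  -38 -> -42 -> -45 -> 45 -> 360 -> -1440 -> -11520
  -46 -> -50 -> -53 -> 53 -> 424 -> -1696 -> -13568
  21 -> 17 -> 14 -> 14 -> 112 -> -448 -> -3584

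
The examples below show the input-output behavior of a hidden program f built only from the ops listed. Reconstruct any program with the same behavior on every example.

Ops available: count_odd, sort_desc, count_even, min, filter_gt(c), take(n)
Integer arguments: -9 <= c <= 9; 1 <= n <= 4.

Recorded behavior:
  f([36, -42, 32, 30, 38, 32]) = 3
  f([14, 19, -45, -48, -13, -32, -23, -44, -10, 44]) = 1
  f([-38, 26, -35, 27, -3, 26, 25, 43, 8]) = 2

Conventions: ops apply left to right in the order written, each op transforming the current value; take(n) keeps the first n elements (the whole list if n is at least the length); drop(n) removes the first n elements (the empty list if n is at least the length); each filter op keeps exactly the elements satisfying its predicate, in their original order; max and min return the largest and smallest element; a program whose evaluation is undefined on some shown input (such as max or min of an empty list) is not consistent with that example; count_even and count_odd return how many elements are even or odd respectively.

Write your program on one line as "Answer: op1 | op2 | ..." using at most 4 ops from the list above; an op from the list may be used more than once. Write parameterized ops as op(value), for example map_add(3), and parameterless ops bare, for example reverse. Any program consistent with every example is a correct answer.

take(3) | sort_desc | count_even

Check, running the answer program on each example:
  [36, -42, 32, 30, 38, 32] -> [36, -42, 32] -> [36, 32, -42] -> 3
  [14, 19, -45, -48, -13, -32, -23, -44, -10, 44] -> [14, 19, -45] -> [19, 14, -45] -> 1
  [-38, 26, -35, 27, -3, 26, 25, 43, 8] -> [-38, 26, -35] -> [26, -35, -38] -> 2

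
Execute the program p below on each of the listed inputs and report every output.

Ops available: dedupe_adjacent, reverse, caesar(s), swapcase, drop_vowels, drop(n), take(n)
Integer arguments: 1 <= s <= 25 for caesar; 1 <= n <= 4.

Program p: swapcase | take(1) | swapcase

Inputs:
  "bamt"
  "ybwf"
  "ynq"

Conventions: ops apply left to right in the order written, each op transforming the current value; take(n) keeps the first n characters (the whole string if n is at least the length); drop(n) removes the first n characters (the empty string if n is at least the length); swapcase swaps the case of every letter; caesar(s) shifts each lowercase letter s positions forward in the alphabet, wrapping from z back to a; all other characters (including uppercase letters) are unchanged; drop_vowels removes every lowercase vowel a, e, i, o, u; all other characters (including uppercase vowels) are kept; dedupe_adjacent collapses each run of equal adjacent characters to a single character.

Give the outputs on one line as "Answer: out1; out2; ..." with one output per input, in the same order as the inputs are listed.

Execution, op by op:
  "bamt" -> "BAMT" -> "B" -> "b"
  "ybwf" -> "YBWF" -> "Y" -> "y"
  "ynq" -> "YNQ" -> "Y" -> "y"

"b"; "y"; "y"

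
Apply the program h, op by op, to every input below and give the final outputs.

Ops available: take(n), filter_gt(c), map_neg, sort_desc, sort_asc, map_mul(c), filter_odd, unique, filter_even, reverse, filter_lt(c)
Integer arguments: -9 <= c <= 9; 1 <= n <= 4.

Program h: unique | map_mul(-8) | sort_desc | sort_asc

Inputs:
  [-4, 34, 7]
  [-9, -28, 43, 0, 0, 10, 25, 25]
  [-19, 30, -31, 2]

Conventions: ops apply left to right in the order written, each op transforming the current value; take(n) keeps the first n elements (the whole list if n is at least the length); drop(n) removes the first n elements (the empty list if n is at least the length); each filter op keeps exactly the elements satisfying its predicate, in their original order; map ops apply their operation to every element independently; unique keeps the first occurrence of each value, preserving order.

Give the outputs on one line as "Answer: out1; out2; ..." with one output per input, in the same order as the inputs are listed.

Execution, op by op:
  [-4, 34, 7] -> [-4, 34, 7] -> [32, -272, -56] -> [32, -56, -272] -> [-272, -56, 32]
  [-9, -28, 43, 0, 0, 10, 25, 25] -> [-9, -28, 43, 0, 10, 25] -> [72, 224, -344, 0, -80, -200] -> [224, 72, 0, -80, -200, -344] -> [-344, -200, -80, 0, 72, 224]
  [-19, 30, -31, 2] -> [-19, 30, -31, 2] -> [152, -240, 248, -16] -> [248, 152, -16, -240] -> [-240, -16, 152, 248]

[-272, -56, 32]; [-344, -200, -80, 0, 72, 224]; [-240, -16, 152, 248]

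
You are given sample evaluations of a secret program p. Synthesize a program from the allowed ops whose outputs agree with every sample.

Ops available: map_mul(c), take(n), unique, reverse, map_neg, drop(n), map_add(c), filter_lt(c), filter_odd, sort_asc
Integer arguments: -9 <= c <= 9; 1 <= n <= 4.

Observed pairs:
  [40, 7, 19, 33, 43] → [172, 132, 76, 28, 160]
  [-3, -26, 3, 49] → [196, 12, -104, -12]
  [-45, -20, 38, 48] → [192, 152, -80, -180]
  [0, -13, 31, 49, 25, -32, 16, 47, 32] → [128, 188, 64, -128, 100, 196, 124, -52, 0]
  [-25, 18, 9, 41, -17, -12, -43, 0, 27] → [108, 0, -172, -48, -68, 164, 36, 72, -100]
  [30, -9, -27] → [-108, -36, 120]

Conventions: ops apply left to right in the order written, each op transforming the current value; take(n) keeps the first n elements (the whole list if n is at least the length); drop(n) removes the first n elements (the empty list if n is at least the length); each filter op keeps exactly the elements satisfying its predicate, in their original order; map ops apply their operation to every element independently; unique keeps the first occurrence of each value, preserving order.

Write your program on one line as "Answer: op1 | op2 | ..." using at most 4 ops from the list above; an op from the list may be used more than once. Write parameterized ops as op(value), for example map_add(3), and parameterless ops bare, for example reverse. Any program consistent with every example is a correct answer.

map_neg | reverse | map_mul(-4)

Check, running the answer program on each example:
  [40, 7, 19, 33, 43] -> [-40, -7, -19, -33, -43] -> [-43, -33, -19, -7, -40] -> [172, 132, 76, 28, 160]
  [-3, -26, 3, 49] -> [3, 26, -3, -49] -> [-49, -3, 26, 3] -> [196, 12, -104, -12]
  [-45, -20, 38, 48] -> [45, 20, -38, -48] -> [-48, -38, 20, 45] -> [192, 152, -80, -180]
  [0, -13, 31, 49, 25, -32, 16, 47, 32] -> [0, 13, -31, -49, -25, 32, -16, -47, -32] -> [-32, -47, -16, 32, -25, -49, -31, 13, 0] -> [128, 188, 64, -128, 100, 196, 124, -52, 0]
  [-25, 18, 9, 41, -17, -12, -43, 0, 27] -> [25, -18, -9, -41, 17, 12, 43, 0, -27] -> [-27, 0, 43, 12, 17, -41, -9, -18, 25] -> [108, 0, -172, -48, -68, 164, 36, 72, -100]
  [30, -9, -27] -> [-30, 9, 27] -> [27, 9, -30] -> [-108, -36, 120]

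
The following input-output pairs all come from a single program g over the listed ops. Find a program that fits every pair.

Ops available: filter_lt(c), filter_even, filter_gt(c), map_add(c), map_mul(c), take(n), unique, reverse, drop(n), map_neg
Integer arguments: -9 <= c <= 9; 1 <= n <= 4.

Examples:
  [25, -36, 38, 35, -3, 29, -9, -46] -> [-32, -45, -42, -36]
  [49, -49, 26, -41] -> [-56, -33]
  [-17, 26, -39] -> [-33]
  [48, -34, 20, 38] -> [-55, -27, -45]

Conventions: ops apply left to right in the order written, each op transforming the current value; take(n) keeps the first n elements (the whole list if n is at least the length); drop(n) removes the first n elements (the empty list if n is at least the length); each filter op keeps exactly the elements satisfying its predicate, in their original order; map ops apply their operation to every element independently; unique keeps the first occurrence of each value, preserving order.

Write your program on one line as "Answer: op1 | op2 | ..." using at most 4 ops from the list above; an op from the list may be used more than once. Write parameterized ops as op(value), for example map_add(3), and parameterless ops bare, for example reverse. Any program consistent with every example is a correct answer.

map_neg | filter_lt(-4) | map_add(-7)

Check, running the answer program on each example:
  [25, -36, 38, 35, -3, 29, -9, -46] -> [-25, 36, -38, -35, 3, -29, 9, 46] -> [-25, -38, -35, -29] -> [-32, -45, -42, -36]
  [49, -49, 26, -41] -> [-49, 49, -26, 41] -> [-49, -26] -> [-56, -33]
  [-17, 26, -39] -> [17, -26, 39] -> [-26] -> [-33]
  [48, -34, 20, 38] -> [-48, 34, -20, -38] -> [-48, -20, -38] -> [-55, -27, -45]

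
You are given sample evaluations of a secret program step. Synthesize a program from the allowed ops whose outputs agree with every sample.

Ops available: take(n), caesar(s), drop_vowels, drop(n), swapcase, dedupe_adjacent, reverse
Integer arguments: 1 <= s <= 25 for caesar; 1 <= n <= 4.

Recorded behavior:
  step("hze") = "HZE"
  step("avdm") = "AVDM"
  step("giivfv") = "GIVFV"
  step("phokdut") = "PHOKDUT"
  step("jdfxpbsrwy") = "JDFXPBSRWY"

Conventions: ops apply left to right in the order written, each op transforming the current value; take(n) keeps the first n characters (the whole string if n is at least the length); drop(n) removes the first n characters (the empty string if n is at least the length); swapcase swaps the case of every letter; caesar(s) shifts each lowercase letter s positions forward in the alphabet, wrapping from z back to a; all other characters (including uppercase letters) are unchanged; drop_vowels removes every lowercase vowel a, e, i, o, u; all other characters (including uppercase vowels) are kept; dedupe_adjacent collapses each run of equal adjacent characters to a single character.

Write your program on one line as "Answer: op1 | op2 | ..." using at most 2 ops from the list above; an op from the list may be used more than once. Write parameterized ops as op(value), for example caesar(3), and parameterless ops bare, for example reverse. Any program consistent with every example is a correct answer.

dedupe_adjacent | swapcase

Check, running the answer program on each example:
  "hze" -> "hze" -> "HZE"
  "avdm" -> "avdm" -> "AVDM"
  "giivfv" -> "givfv" -> "GIVFV"
  "phokdut" -> "phokdut" -> "PHOKDUT"
  "jdfxpbsrwy" -> "jdfxpbsrwy" -> "JDFXPBSRWY"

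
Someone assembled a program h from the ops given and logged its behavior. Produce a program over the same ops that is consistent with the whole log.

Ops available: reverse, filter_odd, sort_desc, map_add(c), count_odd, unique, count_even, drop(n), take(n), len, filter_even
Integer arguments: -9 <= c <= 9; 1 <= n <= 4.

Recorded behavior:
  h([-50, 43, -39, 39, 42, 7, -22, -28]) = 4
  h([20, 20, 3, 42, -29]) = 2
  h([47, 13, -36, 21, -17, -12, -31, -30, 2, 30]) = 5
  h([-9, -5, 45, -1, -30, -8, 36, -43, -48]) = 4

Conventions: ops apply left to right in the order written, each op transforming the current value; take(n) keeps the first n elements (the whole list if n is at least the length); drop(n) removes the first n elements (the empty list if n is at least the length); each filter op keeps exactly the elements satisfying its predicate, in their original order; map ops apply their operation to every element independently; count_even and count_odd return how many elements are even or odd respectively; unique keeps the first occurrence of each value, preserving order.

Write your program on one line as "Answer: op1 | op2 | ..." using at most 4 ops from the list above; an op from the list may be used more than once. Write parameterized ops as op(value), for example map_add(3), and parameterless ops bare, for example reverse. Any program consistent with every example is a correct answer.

unique | map_add(8) | reverse | count_even

Check, running the answer program on each example:
  [-50, 43, -39, 39, 42, 7, -22, -28] -> [-50, 43, -39, 39, 42, 7, -22, -28] -> [-42, 51, -31, 47, 50, 15, -14, -20] -> [-20, -14, 15, 50, 47, -31, 51, -42] -> 4
  [20, 20, 3, 42, -29] -> [20, 3, 42, -29] -> [28, 11, 50, -21] -> [-21, 50, 11, 28] -> 2
  [47, 13, -36, 21, -17, -12, -31, -30, 2, 30] -> [47, 13, -36, 21, -17, -12, -31, -30, 2, 30] -> [55, 21, -28, 29, -9, -4, -23, -22, 10, 38] -> [38, 10, -22, -23, -4, -9, 29, -28, 21, 55] -> 5
  [-9, -5, 45, -1, -30, -8, 36, -43, -48] -> [-9, -5, 45, -1, -30, -8, 36, -43, -48] -> [-1, 3, 53, 7, -22, 0, 44, -35, -40] -> [-40, -35, 44, 0, -22, 7, 53, 3, -1] -> 4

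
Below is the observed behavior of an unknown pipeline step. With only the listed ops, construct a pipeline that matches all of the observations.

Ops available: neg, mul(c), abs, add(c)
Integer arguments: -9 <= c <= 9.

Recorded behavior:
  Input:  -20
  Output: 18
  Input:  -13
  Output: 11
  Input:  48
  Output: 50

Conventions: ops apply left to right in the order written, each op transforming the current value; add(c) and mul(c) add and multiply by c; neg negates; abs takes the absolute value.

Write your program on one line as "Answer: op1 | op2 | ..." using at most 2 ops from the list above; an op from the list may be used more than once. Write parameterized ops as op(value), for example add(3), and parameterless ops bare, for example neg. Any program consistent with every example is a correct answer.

add(2) | abs

Check, running the answer program on each example:
  -20 -> -18 -> 18
  -13 -> -11 -> 11
  48 -> 50 -> 50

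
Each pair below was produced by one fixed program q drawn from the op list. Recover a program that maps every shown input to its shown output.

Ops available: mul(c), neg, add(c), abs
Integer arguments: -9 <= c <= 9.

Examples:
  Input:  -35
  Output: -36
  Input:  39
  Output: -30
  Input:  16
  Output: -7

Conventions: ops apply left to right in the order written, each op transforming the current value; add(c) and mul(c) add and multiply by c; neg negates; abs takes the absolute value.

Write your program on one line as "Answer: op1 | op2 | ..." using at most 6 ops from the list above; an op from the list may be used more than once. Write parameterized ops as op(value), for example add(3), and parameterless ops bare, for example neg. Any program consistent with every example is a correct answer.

neg | add(5) | abs | neg | add(4)

Check, running the answer program on each example:
  -35 -> 35 -> 40 -> 40 -> -40 -> -36
  39 -> -39 -> -34 -> 34 -> -34 -> -30
  16 -> -16 -> -11 -> 11 -> -11 -> -7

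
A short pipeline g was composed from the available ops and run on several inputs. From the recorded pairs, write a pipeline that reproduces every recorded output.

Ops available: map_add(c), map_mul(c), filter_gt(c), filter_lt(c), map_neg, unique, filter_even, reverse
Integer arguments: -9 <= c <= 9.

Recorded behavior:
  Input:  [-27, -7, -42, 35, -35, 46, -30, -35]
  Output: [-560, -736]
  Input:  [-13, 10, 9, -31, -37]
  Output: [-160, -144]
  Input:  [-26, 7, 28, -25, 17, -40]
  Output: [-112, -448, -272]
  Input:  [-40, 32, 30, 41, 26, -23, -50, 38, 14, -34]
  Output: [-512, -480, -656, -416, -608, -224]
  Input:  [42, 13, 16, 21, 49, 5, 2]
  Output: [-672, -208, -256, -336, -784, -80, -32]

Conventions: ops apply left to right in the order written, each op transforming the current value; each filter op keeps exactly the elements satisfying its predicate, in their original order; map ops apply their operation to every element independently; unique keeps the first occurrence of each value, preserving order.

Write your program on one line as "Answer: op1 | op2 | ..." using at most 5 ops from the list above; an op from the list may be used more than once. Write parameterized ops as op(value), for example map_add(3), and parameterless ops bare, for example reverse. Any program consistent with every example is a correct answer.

unique | map_neg | map_mul(-8) | map_mul(-2) | filter_lt(-4)

Check, running the answer program on each example:
  [-27, -7, -42, 35, -35, 46, -30, -35] -> [-27, -7, -42, 35, -35, 46, -30] -> [27, 7, 42, -35, 35, -46, 30] -> [-216, -56, -336, 280, -280, 368, -240] -> [432, 112, 672, -560, 560, -736, 480] -> [-560, -736]
  [-13, 10, 9, -31, -37] -> [-13, 10, 9, -31, -37] -> [13, -10, -9, 31, 37] -> [-104, 80, 72, -248, -296] -> [208, -160, -144, 496, 592] -> [-160, -144]
  [-26, 7, 28, -25, 17, -40] -> [-26, 7, 28, -25, 17, -40] -> [26, -7, -28, 25, -17, 40] -> [-208, 56, 224, -200, 136, -320] -> [416, -112, -448, 400, -272, 640] -> [-112, -448, -272]
  [-40, 32, 30, 41, 26, -23, -50, 38, 14, -34] -> [-40, 32, 30, 41, 26, -23, -50, 38, 14, -34] -> [40, -32, -30, -41, -26, 23, 50, -38, -14, 34] -> [-320, 256, 240, 328, 208, -184, -400, 304, 112, -272] -> [640, -512, -480, -656, -416, 368, 800, -608, -224, 544] -> [-512, -480, -656, -416, -608, -224]
  [42, 13, 16, 21, 49, 5, 2] -> [42, 13, 16, 21, 49, 5, 2] -> [-42, -13, -16, -21, -49, -5, -2] -> [336, 104, 128, 168, 392, 40, 16] -> [-672, -208, -256, -336, -784, -80, -32] -> [-672, -208, -256, -336, -784, -80, -32]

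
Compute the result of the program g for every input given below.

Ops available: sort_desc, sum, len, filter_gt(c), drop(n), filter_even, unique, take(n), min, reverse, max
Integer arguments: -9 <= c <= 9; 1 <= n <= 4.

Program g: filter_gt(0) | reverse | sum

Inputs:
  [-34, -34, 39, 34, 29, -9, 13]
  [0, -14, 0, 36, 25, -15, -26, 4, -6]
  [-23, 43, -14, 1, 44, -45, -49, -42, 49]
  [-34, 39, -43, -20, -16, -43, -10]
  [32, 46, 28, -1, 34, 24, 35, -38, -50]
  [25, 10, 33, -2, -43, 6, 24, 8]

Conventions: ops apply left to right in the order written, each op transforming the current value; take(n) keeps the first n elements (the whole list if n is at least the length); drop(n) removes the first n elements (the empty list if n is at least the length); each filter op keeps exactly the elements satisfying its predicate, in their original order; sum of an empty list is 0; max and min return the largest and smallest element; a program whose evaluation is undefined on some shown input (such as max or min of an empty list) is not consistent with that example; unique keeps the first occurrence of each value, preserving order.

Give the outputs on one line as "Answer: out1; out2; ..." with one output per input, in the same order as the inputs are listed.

Execution, op by op:
  [-34, -34, 39, 34, 29, -9, 13] -> [39, 34, 29, 13] -> [13, 29, 34, 39] -> 115
  [0, -14, 0, 36, 25, -15, -26, 4, -6] -> [36, 25, 4] -> [4, 25, 36] -> 65
  [-23, 43, -14, 1, 44, -45, -49, -42, 49] -> [43, 1, 44, 49] -> [49, 44, 1, 43] -> 137
  [-34, 39, -43, -20, -16, -43, -10] -> [39] -> [39] -> 39
  [32, 46, 28, -1, 34, 24, 35, -38, -50] -> [32, 46, 28, 34, 24, 35] -> [35, 24, 34, 28, 46, 32] -> 199
  [25, 10, 33, -2, -43, 6, 24, 8] -> [25, 10, 33, 6, 24, 8] -> [8, 24, 6, 33, 10, 25] -> 106

115; 65; 137; 39; 199; 106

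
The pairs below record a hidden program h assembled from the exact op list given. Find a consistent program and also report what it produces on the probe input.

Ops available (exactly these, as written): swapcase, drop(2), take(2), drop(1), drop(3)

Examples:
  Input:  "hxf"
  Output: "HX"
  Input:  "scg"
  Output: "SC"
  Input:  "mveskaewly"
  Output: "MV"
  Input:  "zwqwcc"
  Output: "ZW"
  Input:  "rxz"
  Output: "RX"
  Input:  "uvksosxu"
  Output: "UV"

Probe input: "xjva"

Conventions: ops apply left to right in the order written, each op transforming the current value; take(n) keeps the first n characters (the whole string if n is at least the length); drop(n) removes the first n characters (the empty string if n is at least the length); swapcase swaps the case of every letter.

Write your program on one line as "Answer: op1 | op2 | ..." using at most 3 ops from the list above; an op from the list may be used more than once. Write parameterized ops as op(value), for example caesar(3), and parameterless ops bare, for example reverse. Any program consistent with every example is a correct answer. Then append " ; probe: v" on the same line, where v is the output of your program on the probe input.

take(2) | swapcase ; probe: "XJ"

Check, running the answer program on each example:
  "hxf" -> "hx" -> "HX"
  "scg" -> "sc" -> "SC"
  "mveskaewly" -> "mv" -> "MV"
  "zwqwcc" -> "zw" -> "ZW"
  "rxz" -> "rx" -> "RX"
  "uvksosxu" -> "uv" -> "UV"
  probe: "xjva" -> "xj" -> "XJ"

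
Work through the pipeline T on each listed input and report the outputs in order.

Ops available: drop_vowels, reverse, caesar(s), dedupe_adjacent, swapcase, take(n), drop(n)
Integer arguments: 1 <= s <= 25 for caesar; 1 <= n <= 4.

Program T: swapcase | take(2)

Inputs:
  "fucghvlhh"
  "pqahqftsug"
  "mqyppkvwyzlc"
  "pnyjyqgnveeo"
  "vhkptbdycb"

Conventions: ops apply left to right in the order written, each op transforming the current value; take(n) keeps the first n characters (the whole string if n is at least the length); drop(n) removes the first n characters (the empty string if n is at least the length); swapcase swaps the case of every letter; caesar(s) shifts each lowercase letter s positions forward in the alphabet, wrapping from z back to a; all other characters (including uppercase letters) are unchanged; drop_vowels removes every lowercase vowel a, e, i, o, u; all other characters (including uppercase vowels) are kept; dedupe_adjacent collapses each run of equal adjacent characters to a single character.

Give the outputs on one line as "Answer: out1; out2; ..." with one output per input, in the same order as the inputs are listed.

"FU"; "PQ"; "MQ"; "PN"; "VH"

Execution, op by op:
  "fucghvlhh" -> "FUCGHVLHH" -> "FU"
  "pqahqftsug" -> "PQAHQFTSUG" -> "PQ"
  "mqyppkvwyzlc" -> "MQYPPKVWYZLC" -> "MQ"
  "pnyjyqgnveeo" -> "PNYJYQGNVEEO" -> "PN"
  "vhkptbdycb" -> "VHKPTBDYCB" -> "VH"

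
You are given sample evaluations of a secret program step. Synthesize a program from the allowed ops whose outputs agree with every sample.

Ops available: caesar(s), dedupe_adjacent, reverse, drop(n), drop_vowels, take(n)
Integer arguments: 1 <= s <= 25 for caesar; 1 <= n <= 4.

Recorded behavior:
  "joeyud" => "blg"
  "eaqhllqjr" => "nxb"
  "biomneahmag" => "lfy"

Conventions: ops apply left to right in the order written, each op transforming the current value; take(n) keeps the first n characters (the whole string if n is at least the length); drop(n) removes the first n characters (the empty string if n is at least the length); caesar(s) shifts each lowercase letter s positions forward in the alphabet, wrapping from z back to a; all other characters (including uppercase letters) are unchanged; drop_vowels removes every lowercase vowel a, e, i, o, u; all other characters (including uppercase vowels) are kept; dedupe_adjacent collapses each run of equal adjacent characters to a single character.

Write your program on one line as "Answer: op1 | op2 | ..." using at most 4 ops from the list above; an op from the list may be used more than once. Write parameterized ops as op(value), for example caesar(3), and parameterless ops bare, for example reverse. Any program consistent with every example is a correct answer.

dedupe_adjacent | take(3) | reverse | caesar(23)

Check, running the answer program on each example:
  "joeyud" -> "joeyud" -> "joe" -> "eoj" -> "blg"
  "eaqhllqjr" -> "eaqhlqjr" -> "eaq" -> "qae" -> "nxb"
  "biomneahmag" -> "biomneahmag" -> "bio" -> "oib" -> "lfy"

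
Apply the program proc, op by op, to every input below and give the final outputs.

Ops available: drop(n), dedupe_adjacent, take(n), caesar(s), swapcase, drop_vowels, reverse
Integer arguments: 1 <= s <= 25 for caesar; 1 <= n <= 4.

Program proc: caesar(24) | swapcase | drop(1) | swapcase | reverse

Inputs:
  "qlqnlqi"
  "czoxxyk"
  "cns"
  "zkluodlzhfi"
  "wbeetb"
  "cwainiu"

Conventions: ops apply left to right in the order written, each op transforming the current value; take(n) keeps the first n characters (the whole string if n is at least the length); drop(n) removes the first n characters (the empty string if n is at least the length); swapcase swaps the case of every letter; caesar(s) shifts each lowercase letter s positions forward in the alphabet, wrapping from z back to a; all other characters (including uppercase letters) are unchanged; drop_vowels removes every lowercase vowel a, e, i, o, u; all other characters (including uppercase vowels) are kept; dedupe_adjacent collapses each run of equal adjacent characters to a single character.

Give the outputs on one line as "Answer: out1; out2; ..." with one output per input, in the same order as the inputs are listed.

Execution, op by op:
  "qlqnlqi" -> "ojoljog" -> "OJOLJOG" -> "JOLJOG" -> "joljog" -> "gojloj"
  "czoxxyk" -> "axmvvwi" -> "AXMVVWI" -> "XMVVWI" -> "xmvvwi" -> "iwvvmx"
  "cns" -> "alq" -> "ALQ" -> "LQ" -> "lq" -> "ql"
  "zkluodlzhfi" -> "xijsmbjxfdg" -> "XIJSMBJXFDG" -> "IJSMBJXFDG" -> "ijsmbjxfdg" -> "gdfxjbmsji"
  "wbeetb" -> "uzccrz" -> "UZCCRZ" -> "ZCCRZ" -> "zccrz" -> "zrccz"
  "cwainiu" -> "auyglgs" -> "AUYGLGS" -> "UYGLGS" -> "uyglgs" -> "sglgyu"

"gojloj"; "iwvvmx"; "ql"; "gdfxjbmsji"; "zrccz"; "sglgyu"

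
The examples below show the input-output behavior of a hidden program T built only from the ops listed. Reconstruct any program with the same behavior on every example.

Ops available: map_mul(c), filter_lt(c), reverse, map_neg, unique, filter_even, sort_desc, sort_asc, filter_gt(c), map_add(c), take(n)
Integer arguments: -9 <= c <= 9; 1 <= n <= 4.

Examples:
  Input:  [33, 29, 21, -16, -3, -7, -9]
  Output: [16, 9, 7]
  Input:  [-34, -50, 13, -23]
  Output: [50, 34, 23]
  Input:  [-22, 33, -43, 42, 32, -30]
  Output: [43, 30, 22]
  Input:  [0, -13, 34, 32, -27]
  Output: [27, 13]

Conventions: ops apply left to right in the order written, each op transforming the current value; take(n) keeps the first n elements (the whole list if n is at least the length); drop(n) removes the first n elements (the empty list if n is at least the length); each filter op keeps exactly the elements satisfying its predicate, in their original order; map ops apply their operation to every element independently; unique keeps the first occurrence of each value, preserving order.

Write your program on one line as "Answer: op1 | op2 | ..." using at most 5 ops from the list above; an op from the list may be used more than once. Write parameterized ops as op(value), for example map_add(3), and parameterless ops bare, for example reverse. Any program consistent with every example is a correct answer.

sort_desc | map_neg | filter_gt(5) | sort_desc

Check, running the answer program on each example:
  [33, 29, 21, -16, -3, -7, -9] -> [33, 29, 21, -3, -7, -9, -16] -> [-33, -29, -21, 3, 7, 9, 16] -> [7, 9, 16] -> [16, 9, 7]
  [-34, -50, 13, -23] -> [13, -23, -34, -50] -> [-13, 23, 34, 50] -> [23, 34, 50] -> [50, 34, 23]
  [-22, 33, -43, 42, 32, -30] -> [42, 33, 32, -22, -30, -43] -> [-42, -33, -32, 22, 30, 43] -> [22, 30, 43] -> [43, 30, 22]
  [0, -13, 34, 32, -27] -> [34, 32, 0, -13, -27] -> [-34, -32, 0, 13, 27] -> [13, 27] -> [27, 13]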